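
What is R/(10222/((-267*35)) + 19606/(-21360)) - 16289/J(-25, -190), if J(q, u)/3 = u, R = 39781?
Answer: -1692745892467/85726290 ≈ -19746.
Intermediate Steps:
J(q, u) = 3*u
R/(10222/((-267*35)) + 19606/(-21360)) - 16289/J(-25, -190) = 39781/(10222/((-267*35)) + 19606/(-21360)) - 16289/(3*(-190)) = 39781/(10222/(-9345) + 19606*(-1/21360)) - 16289/(-570) = 39781/(10222*(-1/9345) - 9803/10680) - 16289*(-1/570) = 39781/(-10222/9345 - 9803/10680) + 16289/570 = 39781/(-150397/74760) + 16289/570 = 39781*(-74760/150397) + 16289/570 = -2974027560/150397 + 16289/570 = -1692745892467/85726290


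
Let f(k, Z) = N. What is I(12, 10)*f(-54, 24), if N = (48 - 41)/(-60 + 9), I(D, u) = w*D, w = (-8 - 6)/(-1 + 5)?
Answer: 98/17 ≈ 5.7647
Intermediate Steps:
w = -7/2 (w = -14/4 = -14*1/4 = -7/2 ≈ -3.5000)
I(D, u) = -7*D/2
N = -7/51 (N = 7/(-51) = 7*(-1/51) = -7/51 ≈ -0.13725)
f(k, Z) = -7/51
I(12, 10)*f(-54, 24) = -7/2*12*(-7/51) = -42*(-7/51) = 98/17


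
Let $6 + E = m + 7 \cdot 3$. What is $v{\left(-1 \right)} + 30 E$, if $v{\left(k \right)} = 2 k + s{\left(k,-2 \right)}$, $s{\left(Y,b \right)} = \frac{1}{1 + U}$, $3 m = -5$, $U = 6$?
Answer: $\frac{2787}{7} \approx 398.14$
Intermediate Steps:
$m = - \frac{5}{3}$ ($m = \frac{1}{3} \left(-5\right) = - \frac{5}{3} \approx -1.6667$)
$s{\left(Y,b \right)} = \frac{1}{7}$ ($s{\left(Y,b \right)} = \frac{1}{1 + 6} = \frac{1}{7}$)
$E = \frac{40}{3}$ ($E = -6 + \left(- \frac{5}{3} + 7 \cdot 3\right) = -6 + \left(- \frac{5}{3} + 21\right) = -6 + \frac{58}{3} = \frac{40}{3} \approx 13.333$)
$v{\left(k \right)} = \frac{1}{7} + 2 k$ ($v{\left(k \right)} = 2 k + \frac{1}{7} = \frac{1}{7} + 2 k$)
$v{\left(-1 \right)} + 30 E = \left(\frac{1}{7} + 2 \left(-1\right)\right) + 30 \cdot \frac{40}{3} = \left(\frac{1}{7} - 2\right) + 400 = - \frac{13}{7} + 400 = \frac{2787}{7}$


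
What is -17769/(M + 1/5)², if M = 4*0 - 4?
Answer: -444225/361 ≈ -1230.5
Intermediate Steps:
M = -4 (M = 0 - 4 = -4)
-17769/(M + 1/5)² = -17769/(-4 + 1/5)² = -17769/(-4 + ⅕)² = -17769/((-19/5)²) = -17769/361/25 = -17769*25/361 = -444225/361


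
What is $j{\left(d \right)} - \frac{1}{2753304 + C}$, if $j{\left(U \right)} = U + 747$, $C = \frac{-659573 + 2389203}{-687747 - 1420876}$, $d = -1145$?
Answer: $- \frac{2310660009591899}{5805678410762} \approx -398.0$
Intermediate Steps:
$C = - \frac{1729630}{2108623}$ ($C = \frac{1729630}{-2108623} = 1729630 \left(- \frac{1}{2108623}\right) = - \frac{1729630}{2108623} \approx -0.82026$)
$j{\left(U \right)} = 747 + U$
$j{\left(d \right)} - \frac{1}{2753304 + C} = \left(747 - 1145\right) - \frac{1}{2753304 - \frac{1729630}{2108623}} = -398 - \frac{1}{\frac{5805678410762}{2108623}} = -398 - \frac{2108623}{5805678410762} = - \frac{2310660009591899}{5805678410762}$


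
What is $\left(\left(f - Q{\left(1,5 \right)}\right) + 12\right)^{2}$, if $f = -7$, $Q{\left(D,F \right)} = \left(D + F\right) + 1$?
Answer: $4$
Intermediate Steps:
$Q{\left(D,F \right)} = 1 + D + F$
$\left(\left(f - Q{\left(1,5 \right)}\right) + 12\right)^{2} = \left(\left(-7 - \left(1 + 1 + 5\right)\right) + 12\right)^{2} = \left(\left(-7 - 7\right) + 12\right)^{2} = \left(-14 + 12\right)^{2} = \left(-2\right)^{2} = 4$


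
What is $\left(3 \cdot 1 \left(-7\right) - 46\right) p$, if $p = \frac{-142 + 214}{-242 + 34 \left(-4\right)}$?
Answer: $\frac{268}{21} \approx 12.762$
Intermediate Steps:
$p = - \frac{4}{21}$ ($p = \frac{72}{-242 - 136} = \frac{72}{-378} = 72 \left(- \frac{1}{378}\right) = - \frac{4}{21} \approx -0.19048$)
$\left(3 \cdot 1 \left(-7\right) - 46\right) p = \left(3 \cdot 1 \left(-7\right) - 46\right) \left(- \frac{4}{21}\right) = \left(3 \left(-7\right) + \left(-209 + 163\right)\right) \left(- \frac{4}{21}\right) = \left(-21 - 46\right) \left(- \frac{4}{21}\right) = \left(-67\right) \left(- \frac{4}{21}\right) = \frac{268}{21}$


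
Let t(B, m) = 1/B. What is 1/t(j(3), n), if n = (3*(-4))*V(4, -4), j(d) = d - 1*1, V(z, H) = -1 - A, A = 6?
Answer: 2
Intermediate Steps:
V(z, H) = -7 (V(z, H) = -1 - 1*6 = -1 - 6 = -7)
j(d) = -1 + d (j(d) = d - 1 = -1 + d)
n = 84 (n = (3*(-4))*(-7) = -12*(-7) = 84)
1/t(j(3), n) = 1/(1/(-1 + 3)) = 1/(1/2) = 1/(½) = 2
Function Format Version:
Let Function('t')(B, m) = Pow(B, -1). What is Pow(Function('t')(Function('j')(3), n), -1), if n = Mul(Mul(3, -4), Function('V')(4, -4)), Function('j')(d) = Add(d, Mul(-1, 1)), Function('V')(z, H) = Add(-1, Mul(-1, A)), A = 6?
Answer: 2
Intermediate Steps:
Function('V')(z, H) = -7 (Function('V')(z, H) = Add(-1, Mul(-1, 6)) = Add(-1, -6) = -7)
Function('j')(d) = Add(-1, d) (Function('j')(d) = Add(d, -1) = Add(-1, d))
n = 84 (n = Mul(Mul(3, -4), -7) = Mul(-12, -7) = 84)
Pow(Function('t')(Function('j')(3), n), -1) = Pow(Pow(Add(-1, 3), -1), -1) = Pow(Pow(2, -1), -1) = Pow(Rational(1, 2), -1) = 2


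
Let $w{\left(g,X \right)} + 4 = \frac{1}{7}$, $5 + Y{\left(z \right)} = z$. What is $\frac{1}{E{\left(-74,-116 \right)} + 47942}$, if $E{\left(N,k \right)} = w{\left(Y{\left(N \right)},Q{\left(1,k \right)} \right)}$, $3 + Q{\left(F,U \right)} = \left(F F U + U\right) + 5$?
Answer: $\frac{7}{335567} \approx 2.086 \cdot 10^{-5}$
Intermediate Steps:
$Y{\left(z \right)} = -5 + z$
$Q{\left(F,U \right)} = 2 + U + U F^{2}$ ($Q{\left(F,U \right)} = -3 + \left(\left(F F U + U\right) + 5\right) = -3 + \left(\left(F^{2} U + U\right) + 5\right) = -3 + \left(\left(U F^{2} + U\right) + 5\right) = -3 + \left(\left(U + U F^{2}\right) + 5\right) = -3 + \left(5 + U + U F^{2}\right) = 2 + U + U F^{2}$)
$w{\left(g,X \right)} = - \frac{27}{7}$ ($w{\left(g,X \right)} = -4 + \frac{1}{7} = - \frac{27}{7}$)
$E{\left(N,k \right)} = - \frac{27}{7}$
$\frac{1}{E{\left(-74,-116 \right)} + 47942} = \frac{1}{- \frac{27}{7} + 47942} = \frac{1}{\frac{335567}{7}} = \frac{7}{335567}$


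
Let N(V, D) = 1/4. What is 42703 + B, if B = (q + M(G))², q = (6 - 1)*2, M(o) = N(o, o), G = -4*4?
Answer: 684929/16 ≈ 42808.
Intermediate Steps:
G = -16
N(V, D) = ¼
M(o) = ¼
q = 10 (q = 5*2 = 10)
B = 1681/16 (B = (10 + ¼)² = (41/4)² = 1681/16 ≈ 105.06)
42703 + B = 42703 + 1681/16 = 684929/16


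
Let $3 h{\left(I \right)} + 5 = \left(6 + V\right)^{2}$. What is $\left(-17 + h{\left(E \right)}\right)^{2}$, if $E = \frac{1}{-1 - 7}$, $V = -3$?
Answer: $\frac{2209}{9} \approx 245.44$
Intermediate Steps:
$E = - \frac{1}{8}$ ($E = \frac{1}{-8} = - \frac{1}{8} \approx -0.125$)
$h{\left(I \right)} = \frac{4}{3}$ ($h{\left(I \right)} = - \frac{5}{3} + \frac{\left(6 - 3\right)^{2}}{3} = - \frac{5}{3} + \frac{3^{2}}{3} = - \frac{5}{3} + \frac{1}{3} \cdot 9 = - \frac{5}{3} + 3 = \frac{4}{3}$)
$\left(-17 + h{\left(E \right)}\right)^{2} = \left(-17 + \frac{4}{3}\right)^{2} = \left(- \frac{47}{3}\right)^{2} = \frac{2209}{9}$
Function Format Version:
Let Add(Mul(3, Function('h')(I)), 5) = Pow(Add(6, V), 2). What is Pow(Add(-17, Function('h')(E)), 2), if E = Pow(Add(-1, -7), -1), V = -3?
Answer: Rational(2209, 9) ≈ 245.44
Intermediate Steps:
E = Rational(-1, 8) (E = Pow(-8, -1) = Rational(-1, 8) ≈ -0.12500)
Function('h')(I) = Rational(4, 3) (Function('h')(I) = Add(Rational(-5, 3), Mul(Rational(1, 3), Pow(Add(6, -3), 2))) = Add(Rational(-5, 3), Mul(Rational(1, 3), Pow(3, 2))) = Add(Rational(-5, 3), Mul(Rational(1, 3), 9)) = Add(Rational(-5, 3), 3) = Rational(4, 3))
Pow(Add(-17, Function('h')(E)), 2) = Pow(Add(-17, Rational(4, 3)), 2) = Pow(Rational(-47, 3), 2) = Rational(2209, 9)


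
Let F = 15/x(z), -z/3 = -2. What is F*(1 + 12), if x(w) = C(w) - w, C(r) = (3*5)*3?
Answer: 5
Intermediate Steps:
z = 6 (z = -3*(-2) = 6)
C(r) = 45 (C(r) = 15*3 = 45)
x(w) = 45 - w
F = 5/13 (F = 15/(45 - 1*6) = 15/(45 - 6) = 15/39 = 15*(1/39) = 5/13 ≈ 0.38462)
F*(1 + 12) = 5*(1 + 12)/13 = (5/13)*13 = 5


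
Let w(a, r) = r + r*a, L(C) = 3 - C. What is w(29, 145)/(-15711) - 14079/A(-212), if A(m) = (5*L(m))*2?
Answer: -76849223/11259550 ≈ -6.8252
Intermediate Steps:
w(a, r) = r + a*r
A(m) = 30 - 10*m (A(m) = (5*(3 - m))*2 = (15 - 5*m)*2 = 30 - 10*m)
w(29, 145)/(-15711) - 14079/A(-212) = (145*(1 + 29))/(-15711) - 14079/(30 - 10*(-212)) = (145*30)*(-1/15711) - 14079/(30 + 2120) = 4350*(-1/15711) - 14079/2150 = -1450/5237 - 14079*1/2150 = -1450/5237 - 14079/2150 = -76849223/11259550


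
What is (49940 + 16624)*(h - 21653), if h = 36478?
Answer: 986811300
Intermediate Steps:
(49940 + 16624)*(h - 21653) = (49940 + 16624)*(36478 - 21653) = 66564*14825 = 986811300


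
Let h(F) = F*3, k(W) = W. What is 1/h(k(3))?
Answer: ⅑ ≈ 0.11111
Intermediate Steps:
h(F) = 3*F
1/h(k(3)) = 1/(3*3) = 1/9 = ⅑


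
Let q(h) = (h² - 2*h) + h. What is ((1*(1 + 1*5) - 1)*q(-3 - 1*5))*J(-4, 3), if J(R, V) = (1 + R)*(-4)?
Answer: 4320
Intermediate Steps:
J(R, V) = -4 - 4*R
q(h) = h² - h
((1*(1 + 1*5) - 1)*q(-3 - 1*5))*J(-4, 3) = ((1*(1 + 1*5) - 1)*((-3 - 1*5)*(-1 + (-3 - 1*5))))*(-4 - 4*(-4)) = ((1*(1 + 5) - 1)*((-3 - 5)*(-1 + (-3 - 5))))*(-4 + 16) = ((1*6 - 1)*(-8*(-1 - 8)))*12 = ((6 - 1)*(-8*(-9)))*12 = (5*72)*12 = 360*12 = 4320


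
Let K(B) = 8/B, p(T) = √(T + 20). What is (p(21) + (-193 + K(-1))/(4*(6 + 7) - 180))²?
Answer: 712145/16384 + 201*√41/64 ≈ 63.576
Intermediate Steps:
p(T) = √(20 + T)
(p(21) + (-193 + K(-1))/(4*(6 + 7) - 180))² = (√(20 + 21) + (-193 + 8/(-1))/(4*(6 + 7) - 180))² = (√41 + (-193 + 8*(-1))/(4*13 - 180))² = (√41 + (-193 - 8)/(52 - 180))² = (√41 - 201/(-128))² = (√41 - 201*(-1/128))² = (√41 + 201/128)² = (201/128 + √41)²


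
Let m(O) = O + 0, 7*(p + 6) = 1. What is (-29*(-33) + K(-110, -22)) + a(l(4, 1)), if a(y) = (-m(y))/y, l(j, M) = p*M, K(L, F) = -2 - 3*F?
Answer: 1020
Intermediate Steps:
p = -41/7 (p = -6 + (⅐)*1 = -6 + ⅐ = -41/7 ≈ -5.8571)
m(O) = O
l(j, M) = -41*M/7
a(y) = -1 (a(y) = (-y)/y = -1)
(-29*(-33) + K(-110, -22)) + a(l(4, 1)) = (-29*(-33) + (-2 - 3*(-22))) - 1 = (957 + (-2 + 66)) - 1 = (957 + 64) - 1 = 1021 - 1 = 1020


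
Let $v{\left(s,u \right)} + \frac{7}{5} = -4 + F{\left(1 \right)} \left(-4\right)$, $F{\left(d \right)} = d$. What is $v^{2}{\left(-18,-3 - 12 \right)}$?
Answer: $\frac{2209}{25} \approx 88.36$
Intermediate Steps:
$v{\left(s,u \right)} = - \frac{47}{5}$ ($v{\left(s,u \right)} = - \frac{7}{5} + \left(-4 + 1 \left(-4\right)\right) = - \frac{7}{5} - 8 = - \frac{47}{5}$)
$v^{2}{\left(-18,-3 - 12 \right)} = \left(- \frac{47}{5}\right)^{2} = \frac{2209}{25}$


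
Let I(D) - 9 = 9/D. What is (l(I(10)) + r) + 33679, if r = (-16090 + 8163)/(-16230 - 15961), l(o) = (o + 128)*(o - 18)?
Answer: 104821159091/3219100 ≈ 32562.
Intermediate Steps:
I(D) = 9 + 9/D
l(o) = (-18 + o)*(128 + o) (l(o) = (128 + o)*(-18 + o) = (-18 + o)*(128 + o))
r = 7927/32191 (r = -7927/(-32191) = -7927*(-1/32191) = 7927/32191 ≈ 0.24625)
(l(I(10)) + r) + 33679 = ((-2304 + (9 + 9/10)² + 110*(9 + 9/10)) + 7927/32191) + 33679 = ((-2304 + (99/10)² + 110*(99/10)) + 7927/32191) + 33679 = ((-2304 + 9801/100 + 1089) + 7927/32191) + 33679 = (-111699/100 + 7927/32191) + 33679 = -3594909809/3219100 + 33679 = 104821159091/3219100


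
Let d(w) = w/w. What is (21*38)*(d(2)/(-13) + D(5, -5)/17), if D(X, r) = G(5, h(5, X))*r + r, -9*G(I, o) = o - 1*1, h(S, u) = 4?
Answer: -48146/221 ≈ -217.86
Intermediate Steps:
G(I, o) = ⅑ - o/9 (G(I, o) = -(o - 1*1)/9 = -(o - 1)/9 = -(-1 + o)/9 = ⅑ - o/9)
D(X, r) = 2*r/3 (D(X, r) = (⅑ - ⅑*4)*r + r = (⅑ - 4/9)*r + r = -r/3 + r = 2*r/3)
d(w) = 1
(21*38)*(d(2)/(-13) + D(5, -5)/17) = (21*38)*(1/(-13) + ((⅔)*(-5))/17) = 798*(1*(-1/13) - 10/3*1/17) = 798*(-1/13 - 10/51) = 798*(-181/663) = -48146/221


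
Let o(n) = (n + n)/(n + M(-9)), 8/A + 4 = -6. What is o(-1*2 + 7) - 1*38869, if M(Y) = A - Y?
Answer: -1282652/33 ≈ -38868.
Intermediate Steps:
A = -⅘ (A = 8/(-4 - 6) = 8/(-10) = 8*(-⅒) = -⅘ ≈ -0.80000)
M(Y) = -⅘ - Y
o(n) = 2*n/(41/5 + n) (o(n) = (n + n)/(n + (-⅘ - 1*(-9))) = (2*n)/(n + (-⅘ + 9)) = (2*n)/(n + 41/5) = (2*n)/(41/5 + n) = 2*n/(41/5 + n))
o(-1*2 + 7) - 1*38869 = 10*(-1*2 + 7)/(41 + 5*(-1*2 + 7)) - 1*38869 = 10*(-2 + 7)/(41 + 5*(-2 + 7)) - 38869 = 10*5/(41 + 5*5) - 38869 = 10*5/(41 + 25) - 38869 = 10*5/66 - 38869 = 10*5*(1/66) - 38869 = 25/33 - 38869 = -1282652/33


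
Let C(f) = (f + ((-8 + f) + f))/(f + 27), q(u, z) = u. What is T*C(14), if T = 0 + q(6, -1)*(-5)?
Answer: -1020/41 ≈ -24.878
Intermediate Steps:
T = -30 (T = 0 + 6*(-5) = 0 - 30 = -30)
C(f) = (-8 + 3*f)/(27 + f) (C(f) = (f + (-8 + 2*f))/(27 + f) = (-8 + 3*f)/(27 + f))
T*C(14) = -30*(-8 + 3*14)/(27 + 14) = -30*(-8 + 42)/41 = -30*34/41 = -1020/41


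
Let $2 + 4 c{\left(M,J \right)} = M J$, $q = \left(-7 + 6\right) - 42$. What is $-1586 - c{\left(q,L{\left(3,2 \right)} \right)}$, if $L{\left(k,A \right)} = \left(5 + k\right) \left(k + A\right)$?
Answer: $- \frac{2311}{2} \approx -1155.5$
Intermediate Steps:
$q = -43$ ($q = -1 - 42 = -43$)
$L{\left(k,A \right)} = \left(5 + k\right) \left(A + k\right)$
$c{\left(M,J \right)} = - \frac{1}{2} + \frac{J M}{4}$ ($c{\left(M,J \right)} = - \frac{1}{2} + \frac{M J}{4} = - \frac{1}{2} + \frac{J M}{4}$)
$-1586 - c{\left(q,L{\left(3,2 \right)} \right)} = -1586 - \left(- \frac{1}{2} + \frac{1}{4} \left(3^{2} + 5 \cdot 2 + 5 \cdot 3 + 2 \cdot 3\right) \left(-43\right)\right) = -1586 - \left(- \frac{1}{2} + \frac{1}{4} \left(9 + 10 + 15 + 6\right) \left(-43\right)\right) = -1586 - \left(- \frac{1}{2} + \frac{1}{4} \cdot 40 \left(-43\right)\right) = -1586 - \left(- \frac{1}{2} - 430\right) = -1586 - - \frac{861}{2} = -1586 + \frac{861}{2} = - \frac{2311}{2}$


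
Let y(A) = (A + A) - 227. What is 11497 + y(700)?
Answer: 12670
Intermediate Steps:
y(A) = -227 + 2*A (y(A) = 2*A - 227 = -227 + 2*A)
11497 + y(700) = 11497 + (-227 + 2*700) = 11497 + (-227 + 1400) = 11497 + 1173 = 12670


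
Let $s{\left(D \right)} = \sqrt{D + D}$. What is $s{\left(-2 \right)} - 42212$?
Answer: $-42212 + 2 i \approx -42212.0 + 2.0 i$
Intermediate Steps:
$s{\left(D \right)} = \sqrt{2} \sqrt{D}$ ($s{\left(D \right)} = \sqrt{2 D} = \sqrt{2} \sqrt{D}$)
$s{\left(-2 \right)} - 42212 = \sqrt{2} \sqrt{-2} - 42212 = \sqrt{2} i \sqrt{2} - 42212 = 2 i - 42212 = -42212 + 2 i$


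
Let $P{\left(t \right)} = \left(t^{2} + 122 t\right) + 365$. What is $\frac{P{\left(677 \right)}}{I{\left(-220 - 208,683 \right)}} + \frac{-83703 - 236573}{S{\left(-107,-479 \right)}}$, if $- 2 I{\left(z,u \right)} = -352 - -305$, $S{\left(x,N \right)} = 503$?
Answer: $\frac{529482756}{23641} \approx 22397.0$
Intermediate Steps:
$P{\left(t \right)} = 365 + t^{2} + 122 t$
$I{\left(z,u \right)} = \frac{47}{2}$ ($I{\left(z,u \right)} = - \frac{-352 - -305}{2} = - \frac{-352 + 305}{2} = \left(- \frac{1}{2}\right) \left(-47\right) = \frac{47}{2}$)
$\frac{P{\left(677 \right)}}{I{\left(-220 - 208,683 \right)}} + \frac{-83703 - 236573}{S{\left(-107,-479 \right)}} = \frac{365 + 677^{2} + 122 \cdot 677}{\frac{47}{2}} + \frac{-83703 - 236573}{503} = \left(365 + 458329 + 82594\right) \frac{2}{47} + \left(-83703 - 236573\right) \frac{1}{503} = 541288 \cdot \frac{2}{47} - \frac{320276}{503} = \frac{1082576}{47} - \frac{320276}{503} = \frac{529482756}{23641}$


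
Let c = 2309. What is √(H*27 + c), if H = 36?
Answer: √3281 ≈ 57.280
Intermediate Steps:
√(H*27 + c) = √(36*27 + 2309) = √(972 + 2309) = √3281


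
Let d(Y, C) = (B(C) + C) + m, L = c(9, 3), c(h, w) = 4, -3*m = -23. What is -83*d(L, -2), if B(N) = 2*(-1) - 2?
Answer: -415/3 ≈ -138.33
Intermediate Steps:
B(N) = -4 (B(N) = -2 - 2 = -4)
m = 23/3 (m = -⅓*(-23) = 23/3 ≈ 7.6667)
L = 4
d(Y, C) = 11/3 + C (d(Y, C) = (-4 + C) + 23/3 = 11/3 + C)
-83*d(L, -2) = -83*(11/3 - 2) = -83*5/3 = -415/3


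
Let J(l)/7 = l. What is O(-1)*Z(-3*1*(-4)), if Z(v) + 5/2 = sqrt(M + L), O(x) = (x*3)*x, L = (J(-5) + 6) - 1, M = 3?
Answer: -15/2 + 9*I*sqrt(3) ≈ -7.5 + 15.588*I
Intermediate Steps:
J(l) = 7*l
L = -30 (L = (7*(-5) + 6) - 1 = (-35 + 6) - 1 = -29 - 1 = -30)
O(x) = 3*x**2 (O(x) = (3*x)*x = 3*x**2)
Z(v) = -5/2 + 3*I*sqrt(3) (Z(v) = -5/2 + sqrt(3 - 30) = -5/2 + sqrt(-27) = -5/2 + 3*I*sqrt(3))
O(-1)*Z(-3*1*(-4)) = (3*(-1)**2)*(-5/2 + 3*I*sqrt(3)) = (3*1)*(-5/2 + 3*I*sqrt(3)) = 3*(-5/2 + 3*I*sqrt(3)) = -15/2 + 9*I*sqrt(3)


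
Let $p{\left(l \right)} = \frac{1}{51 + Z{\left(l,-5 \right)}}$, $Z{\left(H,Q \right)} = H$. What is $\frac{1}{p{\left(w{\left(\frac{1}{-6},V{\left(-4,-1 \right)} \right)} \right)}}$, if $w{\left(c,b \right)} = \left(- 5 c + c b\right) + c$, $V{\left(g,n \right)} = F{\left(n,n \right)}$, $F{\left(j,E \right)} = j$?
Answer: $\frac{311}{6} \approx 51.833$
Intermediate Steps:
$V{\left(g,n \right)} = n$
$w{\left(c,b \right)} = - 4 c + b c$ ($w{\left(c,b \right)} = \left(- 5 c + b c\right) + c = - 4 c + b c$)
$p{\left(l \right)} = \frac{1}{51 + l}$
$\frac{1}{p{\left(w{\left(\frac{1}{-6},V{\left(-4,-1 \right)} \right)} \right)}} = \frac{1}{\frac{1}{51 + \frac{-4 - 1}{-6}}} = \frac{1}{\frac{1}{51 - - \frac{5}{6}}} = \frac{1}{\frac{1}{51 + \frac{5}{6}}} = \frac{1}{\frac{1}{\frac{311}{6}}} = \frac{1}{\frac{6}{311}} = \frac{311}{6}$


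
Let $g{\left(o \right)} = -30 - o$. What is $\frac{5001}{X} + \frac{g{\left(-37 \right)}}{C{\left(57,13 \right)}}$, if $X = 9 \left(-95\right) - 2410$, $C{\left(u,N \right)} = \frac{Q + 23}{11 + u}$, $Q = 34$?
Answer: $\frac{1269083}{186105} \approx 6.8192$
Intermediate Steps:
$C{\left(u,N \right)} = \frac{57}{11 + u}$ ($C{\left(u,N \right)} = \frac{34 + 23}{11 + u} = \frac{57}{11 + u}$)
$X = -3265$ ($X = -855 - 2410 = -3265$)
$\frac{5001}{X} + \frac{g{\left(-37 \right)}}{C{\left(57,13 \right)}} = \frac{5001}{-3265} + \frac{-30 - -37}{57 \frac{1}{11 + 57}} = 5001 \left(- \frac{1}{3265}\right) + \frac{-30 + 37}{57 \cdot \frac{1}{68}} = - \frac{5001}{3265} + \frac{7}{57 \cdot \frac{1}{68}} = - \frac{5001}{3265} + \frac{7}{\frac{57}{68}} = - \frac{5001}{3265} + 7 \cdot \frac{68}{57} = - \frac{5001}{3265} + \frac{476}{57} = \frac{1269083}{186105}$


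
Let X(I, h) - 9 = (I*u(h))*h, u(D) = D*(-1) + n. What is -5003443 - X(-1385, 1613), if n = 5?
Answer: -3597283492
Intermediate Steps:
u(D) = 5 - D (u(D) = D*(-1) + 5 = -D + 5 = 5 - D)
X(I, h) = 9 + I*h*(5 - h) (X(I, h) = 9 + (I*(5 - h))*h = 9 + I*h*(5 - h))
-5003443 - X(-1385, 1613) = -5003443 - (9 - 1*(-1385)*1613*(-5 + 1613)) = -5003443 - (9 - 1*(-1385)*1613*1608) = -5003443 - (9 + 3592280040) = -5003443 - 1*3592280049 = -5003443 - 3592280049 = -3597283492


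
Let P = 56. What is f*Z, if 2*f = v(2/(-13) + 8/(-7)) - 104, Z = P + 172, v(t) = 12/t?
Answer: -761748/59 ≈ -12911.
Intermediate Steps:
Z = 228 (Z = 56 + 172 = 228)
f = -3341/59 (f = (12/(2/(-13) + 8/(-7)) - 104)/2 = (12/(2*(-1/13) + 8*(-1/7)) - 104)/2 = (12/(-2/13 - 8/7) - 104)/2 = (12/(-118/91) - 104)/2 = (12*(-91/118) - 104)/2 = (-546/59 - 104)/2 = (1/2)*(-6682/59) = -3341/59 ≈ -56.627)
f*Z = -3341/59*228 = -761748/59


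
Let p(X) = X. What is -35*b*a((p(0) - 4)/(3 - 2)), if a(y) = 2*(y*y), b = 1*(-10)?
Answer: 11200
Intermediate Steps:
b = -10
a(y) = 2*y²
-35*b*a((p(0) - 4)/(3 - 2)) = -(-350)*2*((0 - 4)/(3 - 2))² = -(-350)*2*(-4/1)² = -(-350)*2*(-4*1)² = -(-350)*2*(-4)² = -(-350)*2*16 = -(-350)*32 = -35*(-320) = 11200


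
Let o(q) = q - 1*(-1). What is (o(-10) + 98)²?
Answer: 7921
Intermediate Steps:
o(q) = 1 + q (o(q) = q + 1 = 1 + q)
(o(-10) + 98)² = ((1 - 10) + 98)² = (-9 + 98)² = 89² = 7921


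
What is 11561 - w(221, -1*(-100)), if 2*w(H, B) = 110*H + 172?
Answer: -680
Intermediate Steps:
w(H, B) = 86 + 55*H (w(H, B) = (110*H + 172)/2 = (172 + 110*H)/2 = 86 + 55*H)
11561 - w(221, -1*(-100)) = 11561 - (86 + 55*221) = 11561 - (86 + 12155) = 11561 - 1*12241 = 11561 - 12241 = -680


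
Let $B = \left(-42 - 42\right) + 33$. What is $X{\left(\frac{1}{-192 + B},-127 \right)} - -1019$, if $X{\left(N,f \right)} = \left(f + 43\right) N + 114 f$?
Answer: $- \frac{1090151}{81} \approx -13459.0$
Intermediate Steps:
$B = -51$ ($B = -84 + 33 = -51$)
$X{\left(N,f \right)} = 114 f + N \left(43 + f\right)$ ($X{\left(N,f \right)} = \left(43 + f\right) N + 114 f = N \left(43 + f\right) + 114 f = 114 f + N \left(43 + f\right)$)
$X{\left(\frac{1}{-192 + B},-127 \right)} - -1019 = \left(\frac{43}{-192 - 51} + 114 \left(-127\right) + \frac{1}{-192 - 51} \left(-127\right)\right) - -1019 = \left(\frac{43}{-243} - 14478 + \frac{1}{-243} \left(-127\right)\right) + 1019 = \left(43 \left(- \frac{1}{243}\right) - 14478 - - \frac{127}{243}\right) + 1019 = \left(- \frac{43}{243} - 14478 + \frac{127}{243}\right) + 1019 = - \frac{1172690}{81} + 1019 = - \frac{1090151}{81}$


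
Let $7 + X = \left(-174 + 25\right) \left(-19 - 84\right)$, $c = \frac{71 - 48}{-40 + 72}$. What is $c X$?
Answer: $\frac{88205}{8} \approx 11026.0$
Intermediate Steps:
$c = \frac{23}{32} \approx 0.71875$
$X = 15340$ ($X = -7 + \left(-174 + 25\right) \left(-19 - 84\right) = -7 - -15347 = -7 + 15347 = 15340$)
$c X = \frac{23}{32} \cdot 15340 = \frac{88205}{8}$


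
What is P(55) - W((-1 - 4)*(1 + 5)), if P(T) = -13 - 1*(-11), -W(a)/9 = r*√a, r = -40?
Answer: -2 - 360*I*√30 ≈ -2.0 - 1971.8*I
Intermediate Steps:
W(a) = 360*√a (W(a) = -(-360)*√a = 360*√a)
P(T) = -2 (P(T) = -13 + 11 = -2)
P(55) - W((-1 - 4)*(1 + 5)) = -2 - 360*√((-1 - 4)*(1 + 5)) = -2 - 360*√(-5*6) = -2 - 360*√(-30) = -2 - 360*I*√30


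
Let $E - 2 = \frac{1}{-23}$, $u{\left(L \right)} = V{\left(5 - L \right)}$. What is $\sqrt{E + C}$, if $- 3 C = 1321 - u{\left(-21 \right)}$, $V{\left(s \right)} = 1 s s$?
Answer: $\frac{70 i \sqrt{23}}{23} \approx 14.596 i$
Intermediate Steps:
$V{\left(s \right)} = s^{2}$ ($V{\left(s \right)} = s s = s^{2}$)
$u{\left(L \right)} = \left(5 - L\right)^{2}$
$E = \frac{45}{23}$ ($E = 2 + \frac{1}{-23} = 2 - \frac{1}{23} = \frac{45}{23} \approx 1.9565$)
$C = -215$ ($C = - \frac{1321 - \left(-5 - 21\right)^{2}}{3} = - \frac{1321 - \left(-26\right)^{2}}{3} = - \frac{1321 - 676}{3} = \left(- \frac{1}{3}\right) 645 = -215$)
$\sqrt{E + C} = \sqrt{\frac{45}{23} - 215} = \sqrt{- \frac{4900}{23}} = \frac{70 i \sqrt{23}}{23}$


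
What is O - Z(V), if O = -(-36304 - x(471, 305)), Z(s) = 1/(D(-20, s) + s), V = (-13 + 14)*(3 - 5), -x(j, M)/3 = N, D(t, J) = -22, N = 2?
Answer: 871153/24 ≈ 36298.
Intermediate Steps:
x(j, M) = -6 (x(j, M) = -3*2 = -6)
V = -2 (V = 1*(-2) = -2)
Z(s) = 1/(-22 + s)
O = 36298 (O = -(-36304 - 1*(-6)) = -(-36304 + 6) = -1*(-36298) = 36298)
O - Z(V) = 36298 - 1/(-22 - 2) = 36298 - 1/(-24) = 36298 - 1*(-1/24) = 36298 + 1/24 = 871153/24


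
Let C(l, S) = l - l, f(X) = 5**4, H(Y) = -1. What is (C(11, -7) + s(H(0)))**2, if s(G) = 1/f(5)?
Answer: 1/390625 ≈ 2.5600e-6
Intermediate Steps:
f(X) = 625
C(l, S) = 0
s(G) = 1/625
(C(11, -7) + s(H(0)))**2 = (0 + 1/625)**2 = (1/625)**2 = 1/390625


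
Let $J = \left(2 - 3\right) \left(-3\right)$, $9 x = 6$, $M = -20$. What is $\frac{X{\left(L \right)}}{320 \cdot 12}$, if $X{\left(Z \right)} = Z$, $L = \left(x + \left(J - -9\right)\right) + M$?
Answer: $- \frac{11}{5760} \approx -0.0019097$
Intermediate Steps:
$x = \frac{2}{3}$ ($x = \frac{1}{9} \cdot 6 = \frac{2}{3} \approx 0.66667$)
$J = 3$ ($J = \left(-1\right) \left(-3\right) = 3$)
$L = - \frac{22}{3}$ ($L = \left(\frac{2}{3} + \left(3 - -9\right)\right) - 20 = \left(\frac{2}{3} + \left(3 + 9\right)\right) - 20 = \left(\frac{2}{3} + 12\right) - 20 = \frac{38}{3} - 20 = - \frac{22}{3} \approx -7.3333$)
$\frac{X{\left(L \right)}}{320 \cdot 12} = - \frac{22}{3 \cdot 320 \cdot 12} = - \frac{22}{3 \cdot 3840} = \left(- \frac{22}{3}\right) \frac{1}{3840} = - \frac{11}{5760}$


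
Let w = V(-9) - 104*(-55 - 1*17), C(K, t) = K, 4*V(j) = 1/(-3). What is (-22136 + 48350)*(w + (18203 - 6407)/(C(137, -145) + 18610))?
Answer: 817805554717/4166 ≈ 1.9630e+8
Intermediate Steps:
V(j) = -1/12 (V(j) = (1/4)/(-3) = (1/4)*(-1/3) = -1/12)
w = 89855/12 (w = -1/12 - 104*(-55 - 1*17) = -1/12 - 104*(-55 - 17) = -1/12 - 104*(-72) = -1/12 + 7488 = 89855/12 ≈ 7487.9)
(-22136 + 48350)*(w + (18203 - 6407)/(C(137, -145) + 18610)) = (-22136 + 48350)*(89855/12 + (18203 - 6407)/(137 + 18610)) = 26214*(89855/12 + 11796/18747) = 26214*(89855/12 + 11796*(1/18747)) = 26214*(89855/12 + 3932/6249) = 26214*(187183693/24996) = 817805554717/4166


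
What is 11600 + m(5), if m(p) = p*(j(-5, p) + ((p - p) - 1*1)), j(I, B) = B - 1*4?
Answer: 11600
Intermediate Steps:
j(I, B) = -4 + B (j(I, B) = B - 4 = -4 + B)
m(p) = p*(-5 + p) (m(p) = p*((-4 + p) + ((p - p) - 1*1)) = p*((-4 + p) + (0 - 1)) = p*((-4 + p) - 1) = p*(-5 + p))
11600 + m(5) = 11600 + 5*(-5 + 5) = 11600 + 5*0 = 11600 + 0 = 11600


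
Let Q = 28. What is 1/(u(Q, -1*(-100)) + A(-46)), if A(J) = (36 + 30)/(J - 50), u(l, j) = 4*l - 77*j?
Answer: -16/121419 ≈ -0.00013178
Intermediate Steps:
u(l, j) = -77*j + 4*l
A(J) = 66/(-50 + J)
1/(u(Q, -1*(-100)) + A(-46)) = 1/((-(-77)*(-100) + 4*28) + 66/(-50 - 46)) = 1/((-77*100 + 112) + 66/(-96)) = 1/((-7700 + 112) + 66*(-1/96)) = 1/(-7588 - 11/16) = 1/(-121419/16) = -16/121419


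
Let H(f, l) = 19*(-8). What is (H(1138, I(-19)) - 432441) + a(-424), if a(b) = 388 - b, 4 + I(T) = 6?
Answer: -431781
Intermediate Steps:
I(T) = 2 (I(T) = -4 + 6 = 2)
H(f, l) = -152
(H(1138, I(-19)) - 432441) + a(-424) = (-152 - 432441) + (388 - 1*(-424)) = -432593 + (388 + 424) = -432593 + 812 = -431781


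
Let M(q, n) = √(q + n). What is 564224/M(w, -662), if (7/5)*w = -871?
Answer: -564224*I*√62923/8989 ≈ -15745.0*I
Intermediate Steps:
w = -4355/7 (w = (5/7)*(-871) = -4355/7 ≈ -622.14)
M(q, n) = √(n + q)
564224/M(w, -662) = 564224/(√(-662 - 4355/7)) = 564224/(√(-8989/7)) = 564224/((I*√62923/7)) = 564224*(-I*√62923/8989) = -564224*I*√62923/8989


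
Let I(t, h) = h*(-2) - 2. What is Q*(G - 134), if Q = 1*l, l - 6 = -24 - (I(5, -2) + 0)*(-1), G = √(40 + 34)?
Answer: 2144 - 16*√74 ≈ 2006.4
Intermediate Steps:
I(t, h) = -2 - 2*h (I(t, h) = -2*h - 2 = -2 - 2*h)
G = √74 ≈ 8.6023
l = -16 (l = 6 + (-24 - ((-2 - 2*(-2)) + 0)*(-1)) = 6 + (-24 - ((-2 + 4) + 0)*(-1)) = 6 + (-24 - (2 + 0)*(-1)) = 6 + (-24 - 2*(-1)) = 6 + (-24 - 1*(-2)) = 6 + (-24 + 2) = 6 - 22 = -16)
Q = -16 (Q = 1*(-16) = -16)
Q*(G - 134) = -16*(√74 - 134) = -16*(-134 + √74) = 2144 - 16*√74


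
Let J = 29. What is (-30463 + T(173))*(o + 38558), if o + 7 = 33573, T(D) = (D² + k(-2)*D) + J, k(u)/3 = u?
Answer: -111287332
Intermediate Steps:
k(u) = 3*u
T(D) = 29 + D² - 6*D (T(D) = (D² + (3*(-2))*D) + 29 = (D² - 6*D) + 29 = 29 + D² - 6*D)
o = 33566 (o = -7 + 33573 = 33566)
(-30463 + T(173))*(o + 38558) = (-30463 + (29 + 173² - 6*173))*(33566 + 38558) = (-30463 + (29 + 29929 - 1038))*72124 = (-30463 + 28920)*72124 = -1543*72124 = -111287332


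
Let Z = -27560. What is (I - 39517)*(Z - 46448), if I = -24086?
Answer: 4707130824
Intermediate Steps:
(I - 39517)*(Z - 46448) = (-24086 - 39517)*(-27560 - 46448) = -63603*(-74008) = 4707130824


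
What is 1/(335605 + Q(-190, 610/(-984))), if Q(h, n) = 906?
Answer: 1/336511 ≈ 2.9717e-6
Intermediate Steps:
1/(335605 + Q(-190, 610/(-984))) = 1/(335605 + 906) = 1/336511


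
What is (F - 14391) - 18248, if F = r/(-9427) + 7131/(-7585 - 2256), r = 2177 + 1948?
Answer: -275278543585/8433737 ≈ -32640.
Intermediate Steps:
r = 4125
F = -9801642/8433737 (F = 4125/(-9427) + 7131/(-7585 - 2256) = 4125*(-1/9427) + 7131/(-9841) = -375/857 + 7131*(-1/9841) = -375/857 - 7131/9841 = -9801642/8433737 ≈ -1.1622)
(F - 14391) - 18248 = (-9801642/8433737 - 14391) - 18248 = -121379710809/8433737 - 18248 = -275278543585/8433737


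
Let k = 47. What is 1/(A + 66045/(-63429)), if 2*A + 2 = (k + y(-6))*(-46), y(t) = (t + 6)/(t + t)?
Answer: -21143/22898741 ≈ -0.00092333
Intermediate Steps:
y(t) = (6 + t)/(2*t) (y(t) = (6 + t)/((2*t)) = (6 + t)*(1/(2*t)) = (6 + t)/(2*t))
A = -1082 (A = -1 + ((47 + (½)*(6 - 6)/(-6))*(-46))/2 = -1 + ((47 + (½)*(-⅙)*0)*(-46))/2 = -1 + ((47 + 0)*(-46))/2 = -1 + (47*(-46))/2 = -1 + (½)*(-2162) = -1 - 1081 = -1082)
1/(A + 66045/(-63429)) = 1/(-1082 + 66045/(-63429)) = 1/(-1082 + 66045*(-1/63429)) = 1/(-1082 - 22015/21143) = 1/(-22898741/21143) = -21143/22898741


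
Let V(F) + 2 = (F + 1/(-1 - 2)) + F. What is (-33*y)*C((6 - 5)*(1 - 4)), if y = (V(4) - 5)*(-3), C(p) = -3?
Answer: -198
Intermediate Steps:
V(F) = -7/3 + 2*F (V(F) = -2 + ((F + 1/(-1 - 2)) + F) = -2 + ((F + 1/(-3)) + F) = -2 + ((F - ⅓) + F) = -2 + ((-⅓ + F) + F) = -2 + (-⅓ + 2*F) = -7/3 + 2*F)
y = -2 (y = ((-7/3 + 2*4) - 5)*(-3) = ((-7/3 + 8) - 5)*(-3) = (17/3 - 5)*(-3) = (⅔)*(-3) = -2)
(-33*y)*C((6 - 5)*(1 - 4)) = -33*(-2)*(-3) = 66*(-3) = -198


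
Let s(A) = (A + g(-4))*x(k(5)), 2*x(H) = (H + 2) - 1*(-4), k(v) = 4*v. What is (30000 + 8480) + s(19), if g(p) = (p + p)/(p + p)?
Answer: 38740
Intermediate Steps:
x(H) = 3 + H/2 (x(H) = ((H + 2) - 1*(-4))/2 = ((2 + H) + 4)/2 = (6 + H)/2 = 3 + H/2)
g(p) = 1 (g(p) = (2*p)/((2*p)) = (2*p)*(1/(2*p)) = 1)
s(A) = 13 + 13*A (s(A) = (A + 1)*(3 + (4*5)/2) = (1 + A)*(3 + (½)*20) = (1 + A)*(3 + 10) = (1 + A)*13 = 13 + 13*A)
(30000 + 8480) + s(19) = (30000 + 8480) + (13 + 13*19) = 38480 + (13 + 247) = 38480 + 260 = 38740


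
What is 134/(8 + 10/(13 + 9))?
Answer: 1474/93 ≈ 15.849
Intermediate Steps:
134/(8 + 10/(13 + 9)) = 134/(8 + 10/22) = 134/(8 + (1/22)*10) = 134/(8 + 5/11) = 134/(93/11) = 134*(11/93) = 1474/93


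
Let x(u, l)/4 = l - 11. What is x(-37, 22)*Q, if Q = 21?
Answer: 924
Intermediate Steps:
x(u, l) = -44 + 4*l (x(u, l) = 4*(l - 11) = 4*(-11 + l) = -44 + 4*l)
x(-37, 22)*Q = (-44 + 4*22)*21 = (-44 + 88)*21 = 44*21 = 924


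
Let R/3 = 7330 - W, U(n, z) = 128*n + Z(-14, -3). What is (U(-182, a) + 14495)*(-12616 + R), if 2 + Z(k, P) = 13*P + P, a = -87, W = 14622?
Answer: 305081740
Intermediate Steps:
Z(k, P) = -2 + 14*P (Z(k, P) = -2 + (13*P + P) = -2 + 14*P)
U(n, z) = -44 + 128*n (U(n, z) = 128*n + (-2 + 14*(-3)) = 128*n + (-2 - 42) = 128*n - 44 = -44 + 128*n)
R = -21876 (R = 3*(7330 - 1*14622) = 3*(7330 - 14622) = 3*(-7292) = -21876)
(U(-182, a) + 14495)*(-12616 + R) = ((-44 + 128*(-182)) + 14495)*(-12616 - 21876) = ((-44 - 23296) + 14495)*(-34492) = (-23340 + 14495)*(-34492) = -8845*(-34492) = 305081740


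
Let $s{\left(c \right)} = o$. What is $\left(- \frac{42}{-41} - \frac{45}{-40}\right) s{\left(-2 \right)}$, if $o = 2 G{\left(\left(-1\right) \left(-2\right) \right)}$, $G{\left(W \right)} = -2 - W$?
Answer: $- \frac{705}{41} \approx -17.195$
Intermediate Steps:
$o = -8$ ($o = 2 \left(-2 - \left(-1\right) \left(-2\right)\right) = 2 \left(-2 - 2\right) = 2 \left(-4\right) = -8$)
$s{\left(c \right)} = -8$
$\left(- \frac{42}{-41} - \frac{45}{-40}\right) s{\left(-2 \right)} = \left(- \frac{42}{-41} - \frac{45}{-40}\right) \left(-8\right) = \left(\left(-42\right) \left(- \frac{1}{41}\right) - - \frac{9}{8}\right) \left(-8\right) = \left(\frac{42}{41} + \frac{9}{8}\right) \left(-8\right) = \frac{705}{328} \left(-8\right) = - \frac{705}{41}$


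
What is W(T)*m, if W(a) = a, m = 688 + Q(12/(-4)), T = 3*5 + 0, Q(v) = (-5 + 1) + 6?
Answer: 10350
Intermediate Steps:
Q(v) = 2 (Q(v) = -4 + 6 = 2)
T = 15 (T = 15 + 0 = 15)
m = 690 (m = 688 + 2 = 690)
W(T)*m = 15*690 = 10350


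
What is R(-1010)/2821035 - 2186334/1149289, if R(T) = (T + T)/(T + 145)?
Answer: -1067015914961614/560897917481895 ≈ -1.9023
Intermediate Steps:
R(T) = 2*T/(145 + T) (R(T) = (2*T)/(145 + T) = 2*T/(145 + T))
R(-1010)/2821035 - 2186334/1149289 = (2*(-1010)/(145 - 1010))/2821035 - 2186334/1149289 = (2*(-1010)/(-865))*(1/2821035) - 2186334*1/1149289 = (2*(-1010)*(-1/865))*(1/2821035) - 2186334/1149289 = (404/173)*(1/2821035) - 2186334/1149289 = 404/488039055 - 2186334/1149289 = -1067015914961614/560897917481895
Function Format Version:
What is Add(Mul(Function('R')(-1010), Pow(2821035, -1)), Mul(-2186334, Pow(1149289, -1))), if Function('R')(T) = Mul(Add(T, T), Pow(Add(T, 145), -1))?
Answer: Rational(-1067015914961614, 560897917481895) ≈ -1.9023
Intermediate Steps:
Function('R')(T) = Mul(2, T, Pow(Add(145, T), -1)) (Function('R')(T) = Mul(Mul(2, T), Pow(Add(145, T), -1)) = Mul(2, T, Pow(Add(145, T), -1)))
Add(Mul(Function('R')(-1010), Pow(2821035, -1)), Mul(-2186334, Pow(1149289, -1))) = Add(Mul(Mul(2, -1010, Pow(Add(145, -1010), -1)), Pow(2821035, -1)), Mul(-2186334, Pow(1149289, -1))) = Add(Mul(Mul(2, -1010, Pow(-865, -1)), Rational(1, 2821035)), Mul(-2186334, Rational(1, 1149289))) = Add(Mul(Mul(2, -1010, Rational(-1, 865)), Rational(1, 2821035)), Rational(-2186334, 1149289)) = Add(Mul(Rational(404, 173), Rational(1, 2821035)), Rational(-2186334, 1149289)) = Add(Rational(404, 488039055), Rational(-2186334, 1149289)) = Rational(-1067015914961614, 560897917481895)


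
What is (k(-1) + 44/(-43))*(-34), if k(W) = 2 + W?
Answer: 34/43 ≈ 0.79070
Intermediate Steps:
(k(-1) + 44/(-43))*(-34) = ((2 - 1) + 44/(-43))*(-34) = (1 + 44*(-1/43))*(-34) = (1 - 44/43)*(-34) = -1/43*(-34) = 34/43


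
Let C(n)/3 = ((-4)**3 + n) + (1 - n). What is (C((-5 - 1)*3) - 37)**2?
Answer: 51076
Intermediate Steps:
C(n) = -189 (C(n) = 3*(((-4)**3 + n) + (1 - n)) = 3*((-64 + n) + (1 - n)) = 3*(-63) = -189)
(C((-5 - 1)*3) - 37)**2 = (-189 - 37)**2 = (-226)**2 = 51076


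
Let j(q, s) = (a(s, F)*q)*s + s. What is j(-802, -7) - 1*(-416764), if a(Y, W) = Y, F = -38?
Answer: 377459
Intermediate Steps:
j(q, s) = s + q*s² (j(q, s) = (s*q)*s + s = (q*s)*s + s = q*s² + s = s + q*s²)
j(-802, -7) - 1*(-416764) = -7*(1 - 802*(-7)) - 1*(-416764) = -7*(1 + 5614) + 416764 = -7*5615 + 416764 = -39305 + 416764 = 377459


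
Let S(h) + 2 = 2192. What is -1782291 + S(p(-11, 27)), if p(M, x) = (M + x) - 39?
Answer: -1780101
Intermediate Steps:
p(M, x) = -39 + M + x
S(h) = 2190 (S(h) = -2 + 2192 = 2190)
-1782291 + S(p(-11, 27)) = -1782291 + 2190 = -1780101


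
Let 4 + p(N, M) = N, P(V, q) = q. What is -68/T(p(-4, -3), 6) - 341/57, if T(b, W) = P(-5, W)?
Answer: -329/19 ≈ -17.316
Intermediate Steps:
p(N, M) = -4 + N
T(b, W) = W
-68/T(p(-4, -3), 6) - 341/57 = -68/6 - 341/57 = -68*⅙ - 341*1/57 = -34/3 - 341/57 = -329/19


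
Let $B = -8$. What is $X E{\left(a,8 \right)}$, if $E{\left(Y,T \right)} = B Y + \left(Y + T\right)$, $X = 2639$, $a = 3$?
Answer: $-34307$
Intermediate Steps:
$E{\left(Y,T \right)} = T - 7 Y$ ($E{\left(Y,T \right)} = - 8 Y + \left(Y + T\right) = - 8 Y + \left(T + Y\right) = T - 7 Y$)
$X E{\left(a,8 \right)} = 2639 \left(8 - 21\right) = 2639 \left(-13\right) = -34307$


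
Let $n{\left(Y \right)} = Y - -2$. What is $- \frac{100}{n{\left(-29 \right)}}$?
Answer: $\frac{100}{27} \approx 3.7037$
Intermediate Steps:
$n{\left(Y \right)} = 2 + Y$ ($n{\left(Y \right)} = Y + 2 = 2 + Y$)
$- \frac{100}{n{\left(-29 \right)}} = - \frac{100}{2 - 29} = - \frac{100}{-27} = \left(-100\right) \left(- \frac{1}{27}\right) = \frac{100}{27}$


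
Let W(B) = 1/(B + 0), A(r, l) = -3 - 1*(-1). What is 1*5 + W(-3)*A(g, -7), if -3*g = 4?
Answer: 17/3 ≈ 5.6667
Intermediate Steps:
g = -4/3 (g = -1/3*4 = -4/3 ≈ -1.3333)
A(r, l) = -2 (A(r, l) = -3 + 1 = -2)
W(B) = 1/B
1*5 + W(-3)*A(g, -7) = 1*5 - 2/(-3) = 5 - 1/3*(-2) = 5 + 2/3 = 17/3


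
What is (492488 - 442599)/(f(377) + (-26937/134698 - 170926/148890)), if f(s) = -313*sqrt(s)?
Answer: 138002311647827903039190/75792684065152095281620571 - 32043977604859998866955300*sqrt(377)/75792684065152095281620571 ≈ -8.2072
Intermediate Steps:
(492488 - 442599)/(f(377) + (-26937/134698 - 170926/148890)) = (492488 - 442599)/(-313*sqrt(377) + (-26937/134698 - 170926/148890)) = 49889/(-313*sqrt(377) + (-26937*1/134698 - 170926*1/148890)) = 49889/(-313*sqrt(377) + (-26937/134698 - 12209/10635)) = 49889/(-313*sqrt(377) - 1931002877/1432513230) = 49889/(-1931002877/1432513230 - 313*sqrt(377))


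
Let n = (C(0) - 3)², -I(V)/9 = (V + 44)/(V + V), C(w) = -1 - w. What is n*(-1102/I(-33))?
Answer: -35264/3 ≈ -11755.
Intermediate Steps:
I(V) = -9*(44 + V)/(2*V) (I(V) = -9*(V + 44)/(V + V) = -9*(44 + V)/(2*V))
n = 16 (n = ((-1 - 1*0) - 3)² = ((-1 + 0) - 3)² = (-1 - 3)² = (-4)² = 16)
n*(-1102/I(-33)) = 16*(-1102/(-9/2 - 198/(-33))) = 16*(-1102/(-9/2 - 198*(-1/33))) = 16*(-1102/(-9/2 + 6)) = 16*(-1102/3/2) = 16*(-1102*⅔) = 16*(-2204/3) = -35264/3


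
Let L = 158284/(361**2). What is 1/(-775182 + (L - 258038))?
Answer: -130321/134650105336 ≈ -9.6785e-7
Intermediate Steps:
L = 158284/130321 ≈ 1.2146
1/(-775182 + (L - 258038)) = 1/(-775182 + (158284/130321 - 258038)) = 1/(-775182 - 33627611914/130321) = 1/(-134650105336/130321) = -130321/134650105336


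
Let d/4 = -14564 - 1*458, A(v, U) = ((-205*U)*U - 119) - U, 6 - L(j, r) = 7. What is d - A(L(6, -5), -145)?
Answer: 4250011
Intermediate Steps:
L(j, r) = -1 (L(j, r) = 6 - 1*7 = 6 - 7 = -1)
A(v, U) = -119 - U - 205*U² (A(v, U) = (-205*U² - 119) - U = (-119 - 205*U²) - U = -119 - U - 205*U²)
d = -60088 (d = 4*(-14564 - 1*458) = 4*(-14564 - 458) = 4*(-15022) = -60088)
d - A(L(6, -5), -145) = -60088 - (-119 - 1*(-145) - 205*(-145)²) = -60088 - (-119 + 145 - 205*21025) = -60088 - (-119 + 145 - 4310125) = -60088 - 1*(-4310099) = -60088 + 4310099 = 4250011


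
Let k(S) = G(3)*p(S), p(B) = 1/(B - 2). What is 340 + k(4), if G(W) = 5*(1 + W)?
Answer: 350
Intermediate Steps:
p(B) = 1/(-2 + B)
G(W) = 5 + 5*W
k(S) = 20/(-2 + S) (k(S) = (5 + 5*3)/(-2 + S) = (5 + 15)/(-2 + S) = 20/(-2 + S))
340 + k(4) = 340 + 20/(-2 + 4) = 340 + 20/2 = 340 + 20*(½) = 340 + 10 = 350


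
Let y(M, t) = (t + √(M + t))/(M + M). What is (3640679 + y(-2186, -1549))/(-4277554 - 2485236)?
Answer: -15917050137/29566917880 + 3*I*√415/29566917880 ≈ -0.53834 + 2.067e-9*I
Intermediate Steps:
y(M, t) = (t + √(M + t))/(2*M) (y(M, t) = (t + √(M + t))/((2*M)) = (t + √(M + t))*(1/(2*M)) = (t + √(M + t))/(2*M))
(3640679 + y(-2186, -1549))/(-4277554 - 2485236) = (3640679 + (½)*(-1549 + √(-2186 - 1549))/(-2186))/(-4277554 - 2485236) = (3640679 + (½)*(-1/2186)*(-1549 + √(-3735)))/(-6762790) = (3640679 + (½)*(-1/2186)*(-1549 + 3*I*√415))*(-1/6762790) = (3640679 + (1549/4372 - 3*I*√415/4372))*(-1/6762790) = (15917050137/4372 - 3*I*√415/4372)*(-1/6762790) = -15917050137/29566917880 + 3*I*√415/29566917880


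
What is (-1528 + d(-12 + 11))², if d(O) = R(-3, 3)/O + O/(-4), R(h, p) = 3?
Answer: 37491129/16 ≈ 2.3432e+6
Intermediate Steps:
d(O) = 3/O - O/4 (d(O) = 3/O + O/(-4) = 3/O + O*(-¼) = 3/O - O/4)
(-1528 + d(-12 + 11))² = (-1528 + (3/(-12 + 11) - (-12 + 11)/4))² = (-1528 + (3/(-1) - ¼*(-1)))² = (-1528 + (3*(-1) + ¼))² = (-1528 + (-3 + ¼))² = (-1528 - 11/4)² = (-6123/4)² = 37491129/16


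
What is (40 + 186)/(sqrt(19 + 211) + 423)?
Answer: 95598/178699 - 226*sqrt(230)/178699 ≈ 0.51579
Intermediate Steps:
(40 + 186)/(sqrt(19 + 211) + 423) = 226/(sqrt(230) + 423) = 226/(423 + sqrt(230))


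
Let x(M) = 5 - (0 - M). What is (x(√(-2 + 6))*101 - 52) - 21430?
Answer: -20775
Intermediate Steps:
x(M) = 5 + M (x(M) = 5 - (-1)*M = 5 + M)
(x(√(-2 + 6))*101 - 52) - 21430 = ((5 + √(-2 + 6))*101 - 52) - 21430 = ((5 + √4)*101 - 52) - 21430 = ((5 + 2)*101 - 52) - 21430 = (7*101 - 52) - 21430 = (707 - 52) - 21430 = 655 - 21430 = -20775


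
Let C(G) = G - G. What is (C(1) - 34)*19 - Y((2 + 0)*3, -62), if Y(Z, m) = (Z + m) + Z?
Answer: -596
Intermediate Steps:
C(G) = 0
Y(Z, m) = m + 2*Z
(C(1) - 34)*19 - Y((2 + 0)*3, -62) = (0 - 34)*19 - (-62 + 2*((2 + 0)*3)) = -34*19 - (-62 + 2*(2*3)) = -646 - (-62 + 2*6) = -646 - (-62 + 12) = -646 - 1*(-50) = -646 + 50 = -596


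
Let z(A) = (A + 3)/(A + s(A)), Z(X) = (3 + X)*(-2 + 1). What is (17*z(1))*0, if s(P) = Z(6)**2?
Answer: 0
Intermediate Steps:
Z(X) = -3 - X (Z(X) = (3 + X)*(-1) = -3 - X)
s(P) = 81 (s(P) = (-3 - 1*6)**2 = (-3 - 6)**2 = (-9)**2 = 81)
z(A) = (3 + A)/(81 + A) (z(A) = (A + 3)/(A + 81) = (3 + A)/(81 + A))
(17*z(1))*0 = (17*((3 + 1)/(81 + 1)))*0 = (17*(4/82))*0 = (17*((1/82)*4))*0 = (17*(2/41))*0 = (34/41)*0 = 0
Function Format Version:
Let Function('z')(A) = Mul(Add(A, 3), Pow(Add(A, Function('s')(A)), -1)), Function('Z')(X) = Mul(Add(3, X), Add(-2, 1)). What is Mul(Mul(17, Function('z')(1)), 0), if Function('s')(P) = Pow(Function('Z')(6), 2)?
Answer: 0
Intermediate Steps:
Function('Z')(X) = Add(-3, Mul(-1, X)) (Function('Z')(X) = Mul(Add(3, X), -1) = Add(-3, Mul(-1, X)))
Function('s')(P) = 81 (Function('s')(P) = Pow(Add(-3, Mul(-1, 6)), 2) = Pow(Add(-3, -6), 2) = Pow(-9, 2) = 81)
Function('z')(A) = Mul(Pow(Add(81, A), -1), Add(3, A)) (Function('z')(A) = Mul(Add(A, 3), Pow(Add(A, 81), -1)) = Mul(Add(3, A), Pow(Add(81, A), -1)) = Mul(Pow(Add(81, A), -1), Add(3, A)))
Mul(Mul(17, Function('z')(1)), 0) = Mul(Mul(17, Mul(Pow(Add(81, 1), -1), Add(3, 1))), 0) = Mul(Mul(17, Mul(Pow(82, -1), 4)), 0) = Mul(Mul(17, Mul(Rational(1, 82), 4)), 0) = Mul(Mul(17, Rational(2, 41)), 0) = Mul(Rational(34, 41), 0) = 0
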